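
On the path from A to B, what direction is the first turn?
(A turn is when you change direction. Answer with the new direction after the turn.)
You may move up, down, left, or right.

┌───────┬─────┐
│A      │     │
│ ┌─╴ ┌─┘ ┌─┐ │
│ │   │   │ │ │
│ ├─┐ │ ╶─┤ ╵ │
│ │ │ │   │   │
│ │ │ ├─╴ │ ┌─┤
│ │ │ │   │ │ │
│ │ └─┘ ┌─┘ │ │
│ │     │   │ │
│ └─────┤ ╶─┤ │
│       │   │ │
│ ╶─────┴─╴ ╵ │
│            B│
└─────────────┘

Directions: down, down, down, down, down, down, right, right, right, right, right, right
First turn direction: right

Solution:

┌───────┬─────┐
│A      │     │
│ ┌─╴ ┌─┘ ┌─┐ │
│↓│   │   │ │ │
│ ├─┐ │ ╶─┤ ╵ │
│↓│ │ │   │   │
│ │ │ ├─╴ │ ┌─┤
│↓│ │ │   │ │ │
│ │ └─┘ ┌─┘ │ │
│↓│     │   │ │
│ └─────┤ ╶─┤ │
│↓      │   │ │
│ ╶─────┴─╴ ╵ │
│↳ → → → → → B│
└─────────────┘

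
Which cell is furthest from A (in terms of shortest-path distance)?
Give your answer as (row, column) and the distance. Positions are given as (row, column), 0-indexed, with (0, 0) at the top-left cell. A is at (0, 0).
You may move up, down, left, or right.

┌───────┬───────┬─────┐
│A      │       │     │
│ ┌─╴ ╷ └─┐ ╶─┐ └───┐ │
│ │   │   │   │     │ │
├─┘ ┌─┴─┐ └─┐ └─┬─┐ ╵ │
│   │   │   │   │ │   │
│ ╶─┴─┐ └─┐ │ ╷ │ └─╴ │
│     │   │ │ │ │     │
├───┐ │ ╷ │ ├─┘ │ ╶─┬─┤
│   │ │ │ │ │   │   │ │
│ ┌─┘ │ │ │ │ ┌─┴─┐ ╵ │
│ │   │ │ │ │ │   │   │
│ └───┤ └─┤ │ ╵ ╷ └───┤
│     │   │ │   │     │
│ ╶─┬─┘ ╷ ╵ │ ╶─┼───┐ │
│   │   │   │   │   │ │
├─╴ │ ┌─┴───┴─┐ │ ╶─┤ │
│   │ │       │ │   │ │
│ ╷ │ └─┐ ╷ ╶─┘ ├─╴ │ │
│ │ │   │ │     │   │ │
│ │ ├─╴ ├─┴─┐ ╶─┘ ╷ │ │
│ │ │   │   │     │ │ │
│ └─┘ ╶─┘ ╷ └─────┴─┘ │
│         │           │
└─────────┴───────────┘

Computing BFS distances from A to all cells:
Furthest cell: (4, 10)
Distance: 68 steps

Path from A to the furthest cell:

┌───────┬───────┬─────┐
│A → → ↓│  ↱ → ↓│     │
│ ┌─╴ ╷ └─┐ ╶─┐ └───┐ │
│ │   │↳ ↓│↑ ↰│↳ → ↓│ │
├─┘ ┌─┴─┐ └─┐ └─┬─┐ ╵ │
│   │   │↳ ↓│↑ ↰│ │↳ ↓│
│ ╶─┴─┐ └─┐ │ ╷ │ └─╴ │
│     │   │↓│ │↑│↓ ← ↲│
├───┐ │ ╷ │ ├─┘ │ ╶─┬─┤
│   │ │ │ │↓│↱ ↑│↳ ↓│B│
│ ┌─┘ │ │ │ │ ┌─┴─┐ ╵ │
│ │   │ │ │↓│↑│↓ ↰│↳ ↑│
│ └───┤ └─┤ │ ╵ ╷ └───┤
│     │↓ ↰│↓│↑ ↲│↑ ← ↰│
│ ╶─┬─┘ ╷ ╵ │ ╶─┼───┐ │
│   │↓ ↲│↑ ↲│   │   │↑│
├─╴ │ ┌─┴───┴─┐ │ ╶─┤ │
│   │↓│       │ │   │↑│
│ ╷ │ └─┐ ╷ ╶─┘ ├─╴ │ │
│ │ │↳ ↓│ │     │   │↑│
│ │ ├─╴ ├─┴─┐ ╶─┘ ╷ │ │
│ │ │↓ ↲│↱ ↓│     │ │↑│
│ └─┘ ╶─┘ ╷ └─────┴─┘ │
│    ↳ → ↑│↳ → → → → ↑│
└─────────┴───────────┘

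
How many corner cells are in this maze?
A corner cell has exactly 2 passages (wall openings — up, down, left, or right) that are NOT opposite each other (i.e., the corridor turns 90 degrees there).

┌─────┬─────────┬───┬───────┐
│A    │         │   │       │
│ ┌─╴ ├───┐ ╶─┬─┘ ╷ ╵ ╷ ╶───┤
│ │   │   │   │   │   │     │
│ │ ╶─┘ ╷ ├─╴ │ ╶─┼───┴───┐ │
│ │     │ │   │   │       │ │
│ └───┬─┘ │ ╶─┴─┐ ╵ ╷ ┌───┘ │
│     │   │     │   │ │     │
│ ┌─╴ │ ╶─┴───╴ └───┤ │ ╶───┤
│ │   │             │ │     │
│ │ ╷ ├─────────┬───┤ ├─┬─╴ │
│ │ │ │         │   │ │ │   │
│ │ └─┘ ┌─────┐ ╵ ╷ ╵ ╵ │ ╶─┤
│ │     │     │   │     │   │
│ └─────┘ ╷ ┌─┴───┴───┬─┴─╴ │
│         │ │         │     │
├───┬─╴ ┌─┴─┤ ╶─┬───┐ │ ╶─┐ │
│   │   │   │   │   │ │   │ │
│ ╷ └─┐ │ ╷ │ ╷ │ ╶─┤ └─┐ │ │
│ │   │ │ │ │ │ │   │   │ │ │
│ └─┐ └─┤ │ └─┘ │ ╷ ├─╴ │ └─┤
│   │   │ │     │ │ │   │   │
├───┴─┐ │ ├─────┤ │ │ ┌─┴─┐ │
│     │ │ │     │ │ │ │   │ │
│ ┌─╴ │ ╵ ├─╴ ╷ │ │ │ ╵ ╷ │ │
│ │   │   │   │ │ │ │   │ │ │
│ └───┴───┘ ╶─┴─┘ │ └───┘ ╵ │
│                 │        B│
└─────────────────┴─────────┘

Counting corner cells (2 non-opposite passages):
Total corners: 95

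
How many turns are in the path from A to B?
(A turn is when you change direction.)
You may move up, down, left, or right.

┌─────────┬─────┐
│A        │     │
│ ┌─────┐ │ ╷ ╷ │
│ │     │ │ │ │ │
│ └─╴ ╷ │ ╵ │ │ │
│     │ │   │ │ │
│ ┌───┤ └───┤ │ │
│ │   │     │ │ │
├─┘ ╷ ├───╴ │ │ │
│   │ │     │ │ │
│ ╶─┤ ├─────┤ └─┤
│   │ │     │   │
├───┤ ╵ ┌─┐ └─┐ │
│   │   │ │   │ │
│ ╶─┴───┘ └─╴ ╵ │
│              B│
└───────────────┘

Directions: right, right, right, right, down, down, right, up, up, right, down, down, down, down, down, right, down, down
Number of turns: 7

Solution:

┌─────────┬─────┐
│A → → → ↓│↱ ↓  │
│ ┌─────┐ │ ╷ ╷ │
│ │     │↓│↑│↓│ │
│ └─╴ ╷ │ ╵ │ │ │
│     │ │↳ ↑│↓│ │
│ ┌───┤ └───┤ │ │
│ │   │     │↓│ │
├─┘ ╷ ├───╴ │ │ │
│   │ │     │↓│ │
│ ╶─┤ ├─────┤ └─┤
│   │ │     │↳ ↓│
├───┤ ╵ ┌─┐ └─┐ │
│   │   │ │   │↓│
│ ╶─┴───┘ └─╴ ╵ │
│              B│
└───────────────┘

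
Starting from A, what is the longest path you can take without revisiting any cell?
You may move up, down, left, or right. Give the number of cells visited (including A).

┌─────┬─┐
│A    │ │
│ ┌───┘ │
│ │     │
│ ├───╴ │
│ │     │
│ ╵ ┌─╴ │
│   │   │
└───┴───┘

Finding longest simple path using DFS:
Start: (0, 0)
Longest path visits 11 cells
Path: A → down → down → down → right → up → right → right → up → left → left

Solution:

┌─────┬─┐
│A    │ │
│ ┌───┘ │
│↓│B ← ↰│
│ ├───╴ │
│↓│↱ → ↑│
│ ╵ ┌─╴ │
│↳ ↑│   │
└───┴───┘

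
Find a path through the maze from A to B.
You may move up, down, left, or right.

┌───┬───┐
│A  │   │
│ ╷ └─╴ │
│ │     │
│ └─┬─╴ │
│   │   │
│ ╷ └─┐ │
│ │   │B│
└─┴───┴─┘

Finding the shortest path through the maze:
Path length: 6 steps
Directions: right → down → right → right → down → down

Solution:

┌───┬───┐
│A ↓│   │
│ ╷ └─╴ │
│ │↳ → ↓│
│ └─┬─╴ │
│   │  ↓│
│ ╷ └─┐ │
│ │   │B│
└─┴───┴─┘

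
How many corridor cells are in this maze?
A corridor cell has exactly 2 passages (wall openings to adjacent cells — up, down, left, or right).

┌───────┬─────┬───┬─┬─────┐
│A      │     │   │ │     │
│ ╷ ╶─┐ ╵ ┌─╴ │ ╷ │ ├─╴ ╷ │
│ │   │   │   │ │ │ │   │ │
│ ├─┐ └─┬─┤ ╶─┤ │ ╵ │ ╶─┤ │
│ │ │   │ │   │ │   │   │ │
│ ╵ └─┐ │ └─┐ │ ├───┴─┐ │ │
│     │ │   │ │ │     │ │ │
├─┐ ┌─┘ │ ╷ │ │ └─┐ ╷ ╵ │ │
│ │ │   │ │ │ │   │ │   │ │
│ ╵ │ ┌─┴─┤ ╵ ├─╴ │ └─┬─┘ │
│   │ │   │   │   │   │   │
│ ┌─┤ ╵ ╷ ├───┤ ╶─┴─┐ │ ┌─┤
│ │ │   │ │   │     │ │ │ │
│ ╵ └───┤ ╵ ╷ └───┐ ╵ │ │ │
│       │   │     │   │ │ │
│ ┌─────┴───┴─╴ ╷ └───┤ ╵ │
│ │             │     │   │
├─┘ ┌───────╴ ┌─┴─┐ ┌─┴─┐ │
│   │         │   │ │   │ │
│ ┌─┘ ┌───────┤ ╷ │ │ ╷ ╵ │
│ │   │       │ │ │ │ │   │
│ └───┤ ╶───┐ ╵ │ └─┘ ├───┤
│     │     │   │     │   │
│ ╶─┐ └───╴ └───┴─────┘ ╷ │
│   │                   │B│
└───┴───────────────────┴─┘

Counting cells with exactly 2 passages:
Total corridor cells: 138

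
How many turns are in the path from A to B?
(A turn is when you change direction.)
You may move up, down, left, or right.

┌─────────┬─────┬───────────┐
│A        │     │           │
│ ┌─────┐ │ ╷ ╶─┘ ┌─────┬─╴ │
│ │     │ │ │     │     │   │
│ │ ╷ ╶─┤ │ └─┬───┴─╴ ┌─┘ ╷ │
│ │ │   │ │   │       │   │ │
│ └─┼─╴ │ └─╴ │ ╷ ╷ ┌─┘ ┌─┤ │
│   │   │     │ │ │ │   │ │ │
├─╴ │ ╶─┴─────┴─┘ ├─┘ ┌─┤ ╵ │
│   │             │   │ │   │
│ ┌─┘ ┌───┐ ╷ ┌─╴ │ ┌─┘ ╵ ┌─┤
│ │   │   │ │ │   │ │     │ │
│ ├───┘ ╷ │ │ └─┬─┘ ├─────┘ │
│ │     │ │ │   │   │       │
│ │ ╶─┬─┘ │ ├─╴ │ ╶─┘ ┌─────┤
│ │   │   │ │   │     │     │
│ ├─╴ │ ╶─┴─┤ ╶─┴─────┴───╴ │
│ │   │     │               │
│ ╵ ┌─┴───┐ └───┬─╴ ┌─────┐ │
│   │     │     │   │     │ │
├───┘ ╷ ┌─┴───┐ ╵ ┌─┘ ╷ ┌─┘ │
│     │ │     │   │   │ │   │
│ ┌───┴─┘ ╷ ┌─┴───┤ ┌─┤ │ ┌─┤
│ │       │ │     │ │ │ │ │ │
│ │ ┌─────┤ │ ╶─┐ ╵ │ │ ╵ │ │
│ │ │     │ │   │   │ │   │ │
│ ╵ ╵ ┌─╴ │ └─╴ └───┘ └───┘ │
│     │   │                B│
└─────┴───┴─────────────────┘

Directions: down, down, down, right, down, left, down, down, down, down, down, right, up, right, up, left, up, right, right, up, right, down, down, left, down, right, right, down, right, right, down, right, up, right, up, right, right, right, right, down, down, left, down, down, left, up, up, up, left, down, left, down, down, left, up, left, left, down, right, down, right, right, right, right, right, right
Number of turns: 41

Solution:

┌─────────┬─────┬───────────┐
│A        │     │           │
│ ┌─────┐ │ ╷ ╶─┘ ┌─────┬─╴ │
│↓│     │ │ │     │     │   │
│ │ ╷ ╶─┤ │ └─┬───┴─╴ ┌─┘ ╷ │
│↓│ │   │ │   │       │   │ │
│ └─┼─╴ │ └─╴ │ ╷ ╷ ┌─┘ ┌─┤ │
│↳ ↓│   │     │ │ │ │   │ │ │
├─╴ │ ╶─┴─────┴─┘ ├─┘ ┌─┤ ╵ │
│↓ ↲│             │   │ │   │
│ ┌─┘ ┌───┐ ╷ ┌─╴ │ ┌─┘ ╵ ┌─┤
│↓│   │↱ ↓│ │ │   │ │     │ │
│ ├───┘ ╷ │ │ └─┬─┘ ├─────┘ │
│↓│↱ → ↑│↓│ │   │   │       │
│ │ ╶─┬─┘ │ ├─╴ │ ╶─┘ ┌─────┤
│↓│↑ ↰│↓ ↲│ │   │     │     │
│ ├─╴ │ ╶─┴─┤ ╶─┴─────┴───╴ │
│↓│↱ ↑│↳ → ↓│      ↱ → → → ↓│
│ ╵ ┌─┴───┐ └───┬─╴ ┌─────┐ │
│↳ ↑│     │↳ → ↓│↱ ↑│↓ ↰  │↓│
├───┘ ╷ ┌─┴───┐ ╵ ┌─┘ ╷ ┌─┘ │
│     │ │     │↳ ↑│↓ ↲│↑│↓ ↲│
│ ┌───┴─┘ ╷ ┌─┴───┤ ┌─┤ │ ┌─┤
│ │       │ │↓ ← ↰│↓│ │↑│↓│ │
│ │ ┌─────┤ │ ╶─┐ ╵ │ │ ╵ │ │
│ │ │     │ │↳ ↓│↑ ↲│ │↑ ↲│ │
│ ╵ ╵ ┌─╴ │ └─╴ └───┘ └───┘ │
│     │   │    ↳ → → → → → B│
└─────┴───┴─────────────────┘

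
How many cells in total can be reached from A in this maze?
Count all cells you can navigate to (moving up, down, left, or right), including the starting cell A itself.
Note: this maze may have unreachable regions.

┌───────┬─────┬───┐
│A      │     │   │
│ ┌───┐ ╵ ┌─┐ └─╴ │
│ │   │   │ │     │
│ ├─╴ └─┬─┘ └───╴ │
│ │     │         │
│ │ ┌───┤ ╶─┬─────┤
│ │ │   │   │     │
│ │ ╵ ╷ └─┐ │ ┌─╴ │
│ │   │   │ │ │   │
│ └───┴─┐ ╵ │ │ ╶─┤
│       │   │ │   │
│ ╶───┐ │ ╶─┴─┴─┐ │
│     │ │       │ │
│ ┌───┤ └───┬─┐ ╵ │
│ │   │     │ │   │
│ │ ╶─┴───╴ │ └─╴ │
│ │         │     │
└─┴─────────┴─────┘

Using BFS/flood-fill to find all reachable cells from A:
Maze size: 9 × 9 = 81 total cells
All cells are reachable — the maze is fully connected.
Reachable cells: 81

Reachable region (· marks reachable cells):

┌───────┬─────┬───┐
│A · · ·│· · ·│· ·│
│ ┌───┐ ╵ ┌─┐ └─╴ │
│·│· ·│· ·│·│· · ·│
│ ├─╴ └─┬─┘ └───╴ │
│·│· · ·│· · · · ·│
│ │ ┌───┤ ╶─┬─────┤
│·│·│· ·│· ·│· · ·│
│ │ ╵ ╷ └─┐ │ ┌─╴ │
│·│· ·│· ·│·│·│· ·│
│ └───┴─┐ ╵ │ │ ╶─┤
│· · · ·│· ·│·│· ·│
│ ╶───┐ │ ╶─┴─┴─┐ │
│· · ·│·│· · · ·│·│
│ ┌───┤ └───┬─┐ ╵ │
│·│· ·│· · ·│·│· ·│
│ │ ╶─┴───╴ │ └─╴ │
│·│· · · · ·│· · ·│
└─┴─────────┴─────┘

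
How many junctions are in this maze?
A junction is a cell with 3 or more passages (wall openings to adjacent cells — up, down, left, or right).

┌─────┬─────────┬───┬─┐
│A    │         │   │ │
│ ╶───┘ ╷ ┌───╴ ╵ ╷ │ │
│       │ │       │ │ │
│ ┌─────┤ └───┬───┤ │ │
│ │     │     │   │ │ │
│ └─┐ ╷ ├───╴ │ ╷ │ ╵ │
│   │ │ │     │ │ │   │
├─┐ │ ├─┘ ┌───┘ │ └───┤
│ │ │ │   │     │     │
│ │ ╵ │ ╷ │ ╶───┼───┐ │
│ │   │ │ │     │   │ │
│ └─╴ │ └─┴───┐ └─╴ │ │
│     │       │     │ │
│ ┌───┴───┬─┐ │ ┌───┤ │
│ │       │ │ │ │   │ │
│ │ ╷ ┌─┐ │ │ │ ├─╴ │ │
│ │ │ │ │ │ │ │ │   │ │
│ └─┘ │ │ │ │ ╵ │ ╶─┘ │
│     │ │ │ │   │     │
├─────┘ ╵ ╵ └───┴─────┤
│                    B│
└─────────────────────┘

Checking each cell for number of passages:

Junctions found (3+ passages):
  (0, 4): 3 passages
  (1, 0): 3 passages
  (1, 7): 3 passages
  (2, 2): 3 passages
  (4, 4): 3 passages
  (5, 2): 3 passages
  (6, 0): 3 passages
  (6, 7): 3 passages
  (7, 2): 3 passages
  (10, 3): 3 passages
  (10, 4): 3 passages
  (10, 5): 3 passages
Total junctions: 12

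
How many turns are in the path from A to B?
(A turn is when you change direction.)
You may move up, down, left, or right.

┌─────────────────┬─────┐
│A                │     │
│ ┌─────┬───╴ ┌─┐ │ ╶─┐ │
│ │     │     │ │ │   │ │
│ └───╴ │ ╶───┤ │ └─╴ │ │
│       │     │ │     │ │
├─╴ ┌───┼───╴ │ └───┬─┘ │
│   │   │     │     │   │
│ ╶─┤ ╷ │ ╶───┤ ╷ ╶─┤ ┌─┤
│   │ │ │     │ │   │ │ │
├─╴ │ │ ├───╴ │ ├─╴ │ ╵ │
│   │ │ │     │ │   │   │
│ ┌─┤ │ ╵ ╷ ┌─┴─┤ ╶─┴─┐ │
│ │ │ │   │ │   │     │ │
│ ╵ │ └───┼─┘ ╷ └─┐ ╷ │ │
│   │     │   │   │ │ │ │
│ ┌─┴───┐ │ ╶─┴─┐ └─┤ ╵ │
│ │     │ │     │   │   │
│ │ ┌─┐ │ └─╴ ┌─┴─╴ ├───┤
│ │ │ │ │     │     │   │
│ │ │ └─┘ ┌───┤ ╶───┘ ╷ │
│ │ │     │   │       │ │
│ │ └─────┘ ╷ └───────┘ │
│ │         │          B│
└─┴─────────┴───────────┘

Directions: right, right, right, right, right, right, down, left, left, down, right, right, down, left, left, down, right, right, down, left, left, down, left, up, up, up, left, down, down, down, down, right, right, down, down, right, right, up, left, up, right, up, right, down, right, down, right, down, left, left, down, right, right, right, up, right, down, down
Number of turns: 35

Solution:

┌─────────────────┬─────┐
│A → → → → → ↓    │     │
│ ┌─────┬───╴ ┌─┐ │ ╶─┐ │
│ │     │↓ ← ↲│ │ │   │ │
│ └───╴ │ ╶───┤ │ └─╴ │ │
│       │↳ → ↓│ │     │ │
├─╴ ┌───┼───╴ │ └───┬─┘ │
│   │↓ ↰│↓ ← ↲│     │   │
│ ╶─┤ ╷ │ ╶───┤ ╷ ╶─┤ ┌─┤
│   │↓│↑│↳ → ↓│ │   │ │ │
├─╴ │ │ ├───╴ │ ├─╴ │ ╵ │
│   │↓│↑│↓ ← ↲│ │   │   │
│ ┌─┤ │ ╵ ╷ ┌─┴─┤ ╶─┴─┐ │
│ │ │↓│↑ ↲│ │↱ ↓│     │ │
│ ╵ │ └───┼─┘ ╷ └─┐ ╷ │ │
│   │↳ → ↓│↱ ↑│↳ ↓│ │ │ │
│ ┌─┴───┐ │ ╶─┴─┐ └─┤ ╵ │
│ │     │↓│↑ ↰  │↳ ↓│   │
│ │ ┌─┐ │ └─╴ ┌─┴─╴ ├───┤
│ │ │ │ │↳ → ↑│↓ ← ↲│↱ ↓│
│ │ │ └─┘ ┌───┤ ╶───┘ ╷ │
│ │ │     │   │↳ → → ↑│↓│
│ │ └─────┘ ╷ └───────┘ │
│ │         │          B│
└─┴─────────┴───────────┘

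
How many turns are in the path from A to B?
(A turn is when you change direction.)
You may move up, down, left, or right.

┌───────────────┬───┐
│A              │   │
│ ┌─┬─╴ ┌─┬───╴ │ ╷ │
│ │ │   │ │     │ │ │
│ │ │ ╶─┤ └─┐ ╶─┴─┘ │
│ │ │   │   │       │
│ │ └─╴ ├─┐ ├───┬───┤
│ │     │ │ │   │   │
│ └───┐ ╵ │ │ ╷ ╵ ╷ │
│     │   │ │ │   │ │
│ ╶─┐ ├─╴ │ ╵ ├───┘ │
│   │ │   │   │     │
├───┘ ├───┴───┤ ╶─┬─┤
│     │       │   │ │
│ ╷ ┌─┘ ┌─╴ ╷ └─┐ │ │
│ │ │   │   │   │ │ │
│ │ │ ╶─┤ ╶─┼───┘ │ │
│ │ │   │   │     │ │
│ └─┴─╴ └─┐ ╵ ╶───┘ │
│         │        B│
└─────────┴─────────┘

Directions: down, down, down, down, right, right, down, down, left, left, down, down, down, right, right, right, up, left, up, right, up, right, right, down, left, down, right, down, right, right, right, right
Number of turns: 17

Solution:

┌───────────────┬───┐
│A              │   │
│ ┌─┬─╴ ┌─┬───╴ │ ╷ │
│↓│ │   │ │     │ │ │
│ │ │ ╶─┤ └─┐ ╶─┴─┘ │
│↓│ │   │   │       │
│ │ └─╴ ├─┐ ├───┬───┤
│↓│     │ │ │   │   │
│ └───┐ ╵ │ │ ╷ ╵ ╷ │
│↳ → ↓│   │ │ │   │ │
│ ╶─┐ ├─╴ │ ╵ ├───┘ │
│   │↓│   │   │     │
├───┘ ├───┴───┤ ╶─┬─┤
│↓ ← ↲│↱ → ↓  │   │ │
│ ╷ ┌─┘ ┌─╴ ╷ └─┐ │ │
│↓│ │↱ ↑│↓ ↲│   │ │ │
│ │ │ ╶─┤ ╶─┼───┘ │ │
│↓│ │↑ ↰│↳ ↓│     │ │
│ └─┴─╴ └─┐ ╵ ╶───┘ │
│↳ → → ↑  │↳ → → → B│
└─────────┴─────────┘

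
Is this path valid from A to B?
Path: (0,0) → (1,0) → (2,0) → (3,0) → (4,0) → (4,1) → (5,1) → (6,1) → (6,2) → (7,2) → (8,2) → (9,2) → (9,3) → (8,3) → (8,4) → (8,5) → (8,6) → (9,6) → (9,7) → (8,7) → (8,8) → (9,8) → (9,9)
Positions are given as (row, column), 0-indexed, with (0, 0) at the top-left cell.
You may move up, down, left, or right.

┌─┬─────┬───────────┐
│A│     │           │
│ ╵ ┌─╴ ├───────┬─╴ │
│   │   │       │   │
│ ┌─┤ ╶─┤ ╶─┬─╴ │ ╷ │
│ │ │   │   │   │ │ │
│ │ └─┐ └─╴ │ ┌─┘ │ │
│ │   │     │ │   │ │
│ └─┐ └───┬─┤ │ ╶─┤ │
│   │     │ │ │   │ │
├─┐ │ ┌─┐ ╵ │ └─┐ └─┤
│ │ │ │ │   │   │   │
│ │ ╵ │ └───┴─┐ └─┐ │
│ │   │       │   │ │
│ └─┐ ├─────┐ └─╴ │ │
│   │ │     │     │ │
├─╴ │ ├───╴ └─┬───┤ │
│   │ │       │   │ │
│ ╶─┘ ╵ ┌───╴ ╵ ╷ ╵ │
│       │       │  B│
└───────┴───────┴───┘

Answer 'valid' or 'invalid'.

Checking path validity:
Result: All consecutive moves are passable.

valid

Correct solution:

┌─┬─────┬───────────┐
│A│     │           │
│ ╵ ┌─╴ ├───────┬─╴ │
│↓  │   │       │   │
│ ┌─┤ ╶─┤ ╶─┬─╴ │ ╷ │
│↓│ │   │   │   │ │ │
│ │ └─┐ └─╴ │ ┌─┘ │ │
│↓│   │     │ │   │ │
│ └─┐ └───┬─┤ │ ╶─┤ │
│↳ ↓│     │ │ │   │ │
├─┐ │ ┌─┐ ╵ │ └─┐ └─┤
│ │↓│ │ │   │   │   │
│ │ ╵ │ └───┴─┐ └─┐ │
│ │↳ ↓│       │   │ │
│ └─┐ ├─────┐ └─╴ │ │
│   │↓│     │     │ │
├─╴ │ ├───╴ └─┬───┤ │
│   │↓│↱ → → ↓│↱ ↓│ │
│ ╶─┘ ╵ ┌───╴ ╵ ╷ ╵ │
│    ↳ ↑│    ↳ ↑│↳ B│
└───────┴───────┴───┘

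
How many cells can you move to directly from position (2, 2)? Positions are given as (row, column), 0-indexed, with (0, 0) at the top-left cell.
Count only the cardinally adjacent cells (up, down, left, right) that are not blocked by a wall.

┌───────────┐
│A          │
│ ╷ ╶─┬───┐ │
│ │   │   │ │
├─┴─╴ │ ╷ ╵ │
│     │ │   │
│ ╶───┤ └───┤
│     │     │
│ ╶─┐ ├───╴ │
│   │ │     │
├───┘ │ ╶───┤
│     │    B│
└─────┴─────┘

Checking passable neighbors of (2, 2):
Neighbors: (1, 2), (2, 1)
Count: 2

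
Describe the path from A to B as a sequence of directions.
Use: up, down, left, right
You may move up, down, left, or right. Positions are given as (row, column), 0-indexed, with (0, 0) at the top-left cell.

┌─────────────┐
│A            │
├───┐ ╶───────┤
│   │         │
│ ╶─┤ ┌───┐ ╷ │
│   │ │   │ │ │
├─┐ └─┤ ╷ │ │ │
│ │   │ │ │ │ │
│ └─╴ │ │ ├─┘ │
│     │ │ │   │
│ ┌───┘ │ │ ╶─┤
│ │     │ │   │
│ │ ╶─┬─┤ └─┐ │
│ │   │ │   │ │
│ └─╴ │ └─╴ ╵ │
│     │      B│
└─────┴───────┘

Finding the path and converting it to directions:
Path through cells: (0,0) → (0,1) → (0,2) → (1,2) → (1,3) → (1,4) → (1,5) → (1,6) → (2,6) → (3,6) → (4,6) → (4,5) → (5,5) → (5,6) → (6,6) → (7,6)
Directions: right, right, down, right, right, right, right, down, down, down, left, down, right, down, down

Solution:

┌─────────────┐
│A → ↓        │
├───┐ ╶───────┤
│   │↳ → → → ↓│
│ ╶─┤ ┌───┐ ╷ │
│   │ │   │ │↓│
├─┐ └─┤ ╷ │ │ │
│ │   │ │ │ │↓│
│ └─╴ │ │ ├─┘ │
│     │ │ │↓ ↲│
│ ┌───┘ │ │ ╶─┤
│ │     │ │↳ ↓│
│ │ ╶─┬─┤ └─┐ │
│ │   │ │   │↓│
│ └─╴ │ └─╴ ╵ │
│     │      B│
└─────┴───────┘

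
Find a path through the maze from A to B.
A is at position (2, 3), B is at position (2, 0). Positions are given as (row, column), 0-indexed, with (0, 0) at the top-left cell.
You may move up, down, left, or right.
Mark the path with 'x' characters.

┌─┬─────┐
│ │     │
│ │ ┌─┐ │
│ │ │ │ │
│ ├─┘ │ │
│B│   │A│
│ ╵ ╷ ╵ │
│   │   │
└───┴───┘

Finding the shortest path from (2, 3) to (2, 0):
Path length: 7 steps
Directions: down → left → up → left → down → left → up

Solution:

┌─┬─────┐
│ │     │
│ │ ┌─┐ │
│ │ │ │ │
│ ├─┘ │ │
│B│x x│A│
│ ╵ ╷ ╵ │
│x x│x x│
└───┴───┘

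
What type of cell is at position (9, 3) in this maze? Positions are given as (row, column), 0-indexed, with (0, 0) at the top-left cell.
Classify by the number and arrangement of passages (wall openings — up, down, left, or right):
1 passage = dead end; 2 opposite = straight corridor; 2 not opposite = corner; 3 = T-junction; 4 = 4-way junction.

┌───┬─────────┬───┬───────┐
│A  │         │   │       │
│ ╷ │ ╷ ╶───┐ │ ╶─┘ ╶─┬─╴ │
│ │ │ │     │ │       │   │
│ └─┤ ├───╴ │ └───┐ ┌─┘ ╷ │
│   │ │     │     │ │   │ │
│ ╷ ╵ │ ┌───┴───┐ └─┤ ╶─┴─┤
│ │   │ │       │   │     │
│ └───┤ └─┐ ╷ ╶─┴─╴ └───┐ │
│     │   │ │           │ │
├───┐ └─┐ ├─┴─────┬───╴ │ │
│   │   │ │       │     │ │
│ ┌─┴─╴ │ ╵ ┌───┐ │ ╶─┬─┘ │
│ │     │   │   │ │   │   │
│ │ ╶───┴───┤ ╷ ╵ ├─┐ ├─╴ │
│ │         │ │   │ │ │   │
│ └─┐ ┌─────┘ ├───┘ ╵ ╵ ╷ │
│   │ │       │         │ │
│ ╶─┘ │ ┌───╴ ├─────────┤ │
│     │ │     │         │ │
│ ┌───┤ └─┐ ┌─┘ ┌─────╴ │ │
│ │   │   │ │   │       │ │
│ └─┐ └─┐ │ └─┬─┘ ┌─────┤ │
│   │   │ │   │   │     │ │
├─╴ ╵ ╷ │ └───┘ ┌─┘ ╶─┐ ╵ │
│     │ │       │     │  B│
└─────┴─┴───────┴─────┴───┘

Checking cell at (9, 3):
Number of passages: 2
Cell type: straight corridor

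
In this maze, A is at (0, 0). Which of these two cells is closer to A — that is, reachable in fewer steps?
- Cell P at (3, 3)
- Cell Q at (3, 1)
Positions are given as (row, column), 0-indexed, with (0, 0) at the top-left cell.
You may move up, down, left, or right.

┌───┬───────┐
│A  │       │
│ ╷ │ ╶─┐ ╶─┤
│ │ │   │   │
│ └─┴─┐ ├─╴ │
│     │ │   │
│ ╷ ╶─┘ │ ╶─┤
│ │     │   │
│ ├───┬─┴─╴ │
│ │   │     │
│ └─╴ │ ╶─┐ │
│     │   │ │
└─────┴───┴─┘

Shortest path A → P at (3, 3): 6 steps
Shortest path A → Q at (3, 1): 4 steps

Q is closer (4 steps vs 6 steps).

Path to P:

┌───┬───────┐
│A  │       │
│ ╷ │ ╶─┐ ╶─┤
│↓│ │   │   │
│ └─┴─┐ ├─╴ │
│↳ ↓  │ │   │
│ ╷ ╶─┘ │ ╶─┤
│ │↳ → P│   │
│ ├───┬─┴─╴ │
│ │   │     │
│ └─╴ │ ╶─┐ │
│     │   │ │
└─────┴───┴─┘

Path to Q:

┌───┬───────┐
│A  │       │
│ ╷ │ ╶─┐ ╶─┤
│↓│ │   │   │
│ └─┴─┐ ├─╴ │
│↳ ↓  │ │   │
│ ╷ ╶─┘ │ ╶─┤
│ │Q    │   │
│ ├───┬─┴─╴ │
│ │   │     │
│ └─╴ │ ╶─┐ │
│     │   │ │
└─────┴───┴─┘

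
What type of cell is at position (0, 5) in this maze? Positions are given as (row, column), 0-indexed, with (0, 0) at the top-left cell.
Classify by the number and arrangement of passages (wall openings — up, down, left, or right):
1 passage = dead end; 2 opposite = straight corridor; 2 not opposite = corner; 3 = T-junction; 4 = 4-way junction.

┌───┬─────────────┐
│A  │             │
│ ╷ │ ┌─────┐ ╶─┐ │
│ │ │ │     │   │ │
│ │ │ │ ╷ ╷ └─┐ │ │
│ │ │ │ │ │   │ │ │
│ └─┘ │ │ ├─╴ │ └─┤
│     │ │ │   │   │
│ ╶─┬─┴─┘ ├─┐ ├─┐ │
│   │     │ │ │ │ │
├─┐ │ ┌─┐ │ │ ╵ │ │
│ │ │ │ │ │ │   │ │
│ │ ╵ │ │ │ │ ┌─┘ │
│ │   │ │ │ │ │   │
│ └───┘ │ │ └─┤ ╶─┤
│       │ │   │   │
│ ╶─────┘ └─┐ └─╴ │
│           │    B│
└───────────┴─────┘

Checking cell at (0, 5):
Number of passages: 2
Cell type: straight corridor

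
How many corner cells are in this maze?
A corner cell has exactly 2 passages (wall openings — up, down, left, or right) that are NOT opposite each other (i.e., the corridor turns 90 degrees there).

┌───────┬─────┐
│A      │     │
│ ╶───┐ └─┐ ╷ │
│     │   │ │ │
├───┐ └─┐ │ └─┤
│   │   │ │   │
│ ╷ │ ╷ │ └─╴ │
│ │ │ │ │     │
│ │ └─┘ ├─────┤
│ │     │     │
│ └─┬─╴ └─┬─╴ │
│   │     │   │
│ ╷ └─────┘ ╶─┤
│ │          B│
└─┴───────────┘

Counting corner cells (2 non-opposite passages):
Total corners: 20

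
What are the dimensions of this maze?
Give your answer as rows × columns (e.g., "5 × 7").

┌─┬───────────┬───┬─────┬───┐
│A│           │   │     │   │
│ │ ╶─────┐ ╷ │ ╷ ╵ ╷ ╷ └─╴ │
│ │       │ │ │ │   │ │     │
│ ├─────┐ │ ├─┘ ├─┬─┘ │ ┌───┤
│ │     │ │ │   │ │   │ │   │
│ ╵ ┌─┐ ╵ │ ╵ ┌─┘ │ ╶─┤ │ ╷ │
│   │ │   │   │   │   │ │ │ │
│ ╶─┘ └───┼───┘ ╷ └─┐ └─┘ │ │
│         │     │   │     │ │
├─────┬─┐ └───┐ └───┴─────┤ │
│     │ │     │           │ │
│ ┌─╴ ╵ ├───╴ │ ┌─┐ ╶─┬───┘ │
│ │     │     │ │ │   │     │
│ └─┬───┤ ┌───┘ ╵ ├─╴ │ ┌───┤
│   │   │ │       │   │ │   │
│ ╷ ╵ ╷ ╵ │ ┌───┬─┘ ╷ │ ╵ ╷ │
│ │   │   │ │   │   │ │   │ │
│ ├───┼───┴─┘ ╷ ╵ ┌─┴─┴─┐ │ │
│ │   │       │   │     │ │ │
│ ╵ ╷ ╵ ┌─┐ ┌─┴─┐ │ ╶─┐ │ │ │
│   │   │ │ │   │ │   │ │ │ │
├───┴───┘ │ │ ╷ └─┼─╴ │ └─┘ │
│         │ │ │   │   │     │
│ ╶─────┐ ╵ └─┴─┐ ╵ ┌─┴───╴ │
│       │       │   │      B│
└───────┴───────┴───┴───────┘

Counting the maze dimensions:
Rows (vertical): 13
Columns (horizontal): 14
Dimensions: 13 × 14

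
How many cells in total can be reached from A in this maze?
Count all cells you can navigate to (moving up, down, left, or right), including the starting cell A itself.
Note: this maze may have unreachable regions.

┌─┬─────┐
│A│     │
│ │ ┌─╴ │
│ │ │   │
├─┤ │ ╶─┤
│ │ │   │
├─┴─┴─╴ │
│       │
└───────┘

Using BFS/flood-fill to find all reachable cells from A:
Maze size: 4 × 4 = 16 total cells
14 cell(s) are walled off and cannot be reached from A.
Reachable cells: 2

Reachable region (· marks reachable cells):

┌─┬─────┐
│A│     │
│ │ ┌─╴ │
│·│ │   │
├─┤ │ ╶─┤
│ │ │   │
├─┴─┴─╴ │
│       │
└───────┘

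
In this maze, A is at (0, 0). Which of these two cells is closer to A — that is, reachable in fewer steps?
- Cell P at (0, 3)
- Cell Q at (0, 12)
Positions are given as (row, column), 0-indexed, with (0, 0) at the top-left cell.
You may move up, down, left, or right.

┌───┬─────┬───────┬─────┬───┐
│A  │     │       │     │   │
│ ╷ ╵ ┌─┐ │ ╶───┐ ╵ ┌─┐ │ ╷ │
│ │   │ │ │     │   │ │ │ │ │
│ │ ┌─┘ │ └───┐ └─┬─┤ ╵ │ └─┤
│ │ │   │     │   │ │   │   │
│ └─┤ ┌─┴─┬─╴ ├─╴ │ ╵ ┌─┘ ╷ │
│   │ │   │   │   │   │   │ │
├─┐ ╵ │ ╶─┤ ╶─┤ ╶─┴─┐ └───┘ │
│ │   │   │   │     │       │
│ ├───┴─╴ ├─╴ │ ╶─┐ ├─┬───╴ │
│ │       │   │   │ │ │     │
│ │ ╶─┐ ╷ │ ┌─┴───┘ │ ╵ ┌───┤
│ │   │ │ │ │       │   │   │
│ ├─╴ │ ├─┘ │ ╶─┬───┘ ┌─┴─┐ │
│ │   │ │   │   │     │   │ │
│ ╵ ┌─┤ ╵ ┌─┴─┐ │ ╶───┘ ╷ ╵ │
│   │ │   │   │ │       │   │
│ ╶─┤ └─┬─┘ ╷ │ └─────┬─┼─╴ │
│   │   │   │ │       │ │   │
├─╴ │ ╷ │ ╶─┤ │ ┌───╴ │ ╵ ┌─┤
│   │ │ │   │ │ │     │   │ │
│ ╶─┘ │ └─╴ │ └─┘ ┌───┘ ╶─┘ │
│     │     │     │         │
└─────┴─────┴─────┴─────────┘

Shortest path A → P at (0, 3): 5 steps
Shortest path A → Q at (0, 12): 104 steps

P is closer (5 steps vs 104 steps).

Path to P:

┌───┬─────┬───────┬─────┬───┐
│A ↓│↱ P  │       │     │   │
│ ╷ ╵ ┌─┐ │ ╶───┐ ╵ ┌─┐ │ ╷ │
│ │↳ ↑│ │ │     │   │ │ │ │ │
│ │ ┌─┘ │ └───┐ └─┬─┤ ╵ │ └─┤
│ │ │   │     │   │ │   │   │
│ └─┤ ┌─┴─┬─╴ ├─╴ │ ╵ ┌─┘ ╷ │
│   │ │   │   │   │   │   │ │
├─┐ ╵ │ ╶─┤ ╶─┤ ╶─┴─┐ └───┘ │
│ │   │   │   │     │       │
│ ├───┴─╴ ├─╴ │ ╶─┐ ├─┬───╴ │
│ │       │   │   │ │ │     │
│ │ ╶─┐ ╷ │ ┌─┴───┘ │ ╵ ┌───┤
│ │   │ │ │ │       │   │   │
│ ├─╴ │ ├─┘ │ ╶─┬───┘ ┌─┴─┐ │
│ │   │ │   │   │     │   │ │
│ ╵ ┌─┤ ╵ ┌─┴─┐ │ ╶───┘ ╷ ╵ │
│   │ │   │   │ │       │   │
│ ╶─┤ └─┬─┘ ╷ │ └─────┬─┼─╴ │
│   │   │   │ │       │ │   │
├─╴ │ ╷ │ ╶─┤ │ ┌───╴ │ ╵ ┌─┤
│   │ │ │   │ │ │     │   │ │
│ ╶─┘ │ └─╴ │ └─┘ ┌───┘ ╶─┘ │
│     │     │     │         │
└─────┴─────┴─────┴─────────┘

Path to Q:

┌───┬─────┬───────┬─────┬───┐
│A ↓│↱ → ↓│↱ → → ↓│↱ → ↓│Q  │
│ ╷ ╵ ┌─┐ │ ╶───┐ ╵ ┌─┐ │ ╷ │
│ │↳ ↑│ │↓│↑ ← ↰│↳ ↑│ │↓│↑│ │
│ │ ┌─┘ │ └───┐ └─┬─┤ ╵ │ └─┤
│ │ │   │↳ → ↓│↑ ↰│ │↓ ↲│↑ ↰│
│ └─┤ ┌─┴─┬─╴ ├─╴ │ ╵ ┌─┘ ╷ │
│   │ │   │↓ ↲│↱ ↑│  ↓│   │↑│
├─┐ ╵ │ ╶─┤ ╶─┤ ╶─┴─┐ └───┘ │
│ │   │   │↳ ↓│↑ ← ↰│↳ → → ↑│
│ ├───┴─╴ ├─╴ │ ╶─┐ ├─┬───╴ │
│ │↓ ← ↰  │↓ ↲│   │↑│ │     │
│ │ ╶─┐ ╷ │ ┌─┴───┘ │ ╵ ┌───┤
│ │↳ ↓│↑│ │↓│↱ → → ↑│   │   │
│ ├─╴ │ ├─┘ │ ╶─┬───┘ ┌─┴─┐ │
│ │↓ ↲│↑│↓ ↲│↑ ↰│     │   │ │
│ ╵ ┌─┤ ╵ ┌─┴─┐ │ ╶───┘ ╷ ╵ │
│↓ ↲│ │↑ ↲│↱ ↓│↑│       │   │
│ ╶─┤ └─┬─┘ ╷ │ └─────┬─┼─╴ │
│↳ ↓│↱ ↓│↱ ↑│↓│↑ ← ← ↰│ │   │
├─╴ │ ╷ │ ╶─┤ │ ┌───╴ │ ╵ ┌─┤
│↓ ↲│↑│↓│↑ ↰│↓│ │↱ → ↑│   │ │
│ ╶─┘ │ └─╴ │ └─┘ ┌───┘ ╶─┘ │
│↳ → ↑│↳ → ↑│↳ → ↑│         │
└─────┴─────┴─────┴─────────┘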